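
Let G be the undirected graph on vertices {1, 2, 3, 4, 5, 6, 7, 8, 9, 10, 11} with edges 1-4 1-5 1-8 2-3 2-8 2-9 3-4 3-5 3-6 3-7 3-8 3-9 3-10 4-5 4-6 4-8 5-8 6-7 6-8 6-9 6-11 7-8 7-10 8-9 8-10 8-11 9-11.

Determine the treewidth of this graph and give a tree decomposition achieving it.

Every bag has size at most 4, so the width is 4 − 1 = 3 and tw(G) ≤ 3. Conversely, {6, 8, 9, 11} is a clique of size 4, and the vertices of any clique must share a bag in every tree decomposition; so some bag has ≥ 4 vertices and tw(G) ≥ 3. Therefore the treewidth is 3.

Treewidth 3.
One such decomposition:
Bags: B1 = {3, 6, 7, 8}  B2 = {3, 4, 6, 8}  B3 = {3, 6, 8, 9}  B4 = {6, 8, 9, 11}  B5 = {2, 3, 8, 9}  B6 = {3, 4, 5, 8}  B7 = {3, 7, 8, 10}  B8 = {1, 4, 5, 8}
Tree: B1–B2, B1–B3, B3–B4, B3–B5, B2–B6, B1–B7, B6–B8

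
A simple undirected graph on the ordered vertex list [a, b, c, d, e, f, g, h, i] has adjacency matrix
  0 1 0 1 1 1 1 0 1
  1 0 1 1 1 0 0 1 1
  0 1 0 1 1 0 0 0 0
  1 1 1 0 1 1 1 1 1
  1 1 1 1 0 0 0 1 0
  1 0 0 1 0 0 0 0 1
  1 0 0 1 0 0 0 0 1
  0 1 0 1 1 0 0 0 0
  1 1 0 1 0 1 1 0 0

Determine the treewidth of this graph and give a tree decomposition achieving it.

Treewidth 3.
Bags: B1 = {a, b, d, i}  B2 = {a, b, d, e}  B3 = {b, c, d, e}  B4 = {b, d, e, h}  B5 = {a, d, f, i}  B6 = {a, d, g, i}
Tree: B1–B2, B2–B3, B2–B4, B1–B5, B1–B6

Each bag holds 4 vertices, so the decomposition has width 3, which upper-bounds the treewidth. Conversely, {a, d, g, i} is a clique of size 4, and the vertices of any clique must share a bag in every tree decomposition; so some bag has ≥ 4 vertices and tw(G) ≥ 3. Combining the bounds, tw(G) = 3.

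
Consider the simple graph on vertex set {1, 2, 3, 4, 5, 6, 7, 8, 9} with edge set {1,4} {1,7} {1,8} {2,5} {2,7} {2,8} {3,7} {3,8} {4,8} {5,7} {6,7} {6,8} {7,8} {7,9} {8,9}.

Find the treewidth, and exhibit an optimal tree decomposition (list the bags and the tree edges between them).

Treewidth 2.
One such decomposition:
Bags: B1 = {2, 5, 7}  B2 = {2, 7, 8}  B3 = {6, 7, 8}  B4 = {1, 7, 8}  B5 = {1, 4, 8}  B6 = {7, 8, 9}  B7 = {3, 7, 8}
Tree: B1–B2, B2–B3, B2–B4, B4–B5, B3–B6, B3–B7

The largest bag has 3 vertices, giving width 2; this decomposition certifies tw(G) ≤ 2. On the other hand G contains the 3-clique {1, 4, 8}. A clique must lie in a single bag of any decomposition, so no decomposition can have width below 2. Hence tw(G) = 2 exactly.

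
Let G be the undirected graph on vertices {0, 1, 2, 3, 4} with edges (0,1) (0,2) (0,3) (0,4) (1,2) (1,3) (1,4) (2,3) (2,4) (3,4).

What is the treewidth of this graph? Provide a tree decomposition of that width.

Treewidth 4.
One such decomposition:
Bags: B1 = {0, 1, 2, 3, 4}
Tree: (single bag)

With just one bag of size 5, the width is 5 − 1 = 4, so tw(G) ≤ 4. For the lower bound, the 5 vertices {0, 1, 2, 3, 4} are pairwise adjacent, and any tree decomposition puts a clique entirely inside one bag — forcing width ≥ 4. Therefore the treewidth is 4.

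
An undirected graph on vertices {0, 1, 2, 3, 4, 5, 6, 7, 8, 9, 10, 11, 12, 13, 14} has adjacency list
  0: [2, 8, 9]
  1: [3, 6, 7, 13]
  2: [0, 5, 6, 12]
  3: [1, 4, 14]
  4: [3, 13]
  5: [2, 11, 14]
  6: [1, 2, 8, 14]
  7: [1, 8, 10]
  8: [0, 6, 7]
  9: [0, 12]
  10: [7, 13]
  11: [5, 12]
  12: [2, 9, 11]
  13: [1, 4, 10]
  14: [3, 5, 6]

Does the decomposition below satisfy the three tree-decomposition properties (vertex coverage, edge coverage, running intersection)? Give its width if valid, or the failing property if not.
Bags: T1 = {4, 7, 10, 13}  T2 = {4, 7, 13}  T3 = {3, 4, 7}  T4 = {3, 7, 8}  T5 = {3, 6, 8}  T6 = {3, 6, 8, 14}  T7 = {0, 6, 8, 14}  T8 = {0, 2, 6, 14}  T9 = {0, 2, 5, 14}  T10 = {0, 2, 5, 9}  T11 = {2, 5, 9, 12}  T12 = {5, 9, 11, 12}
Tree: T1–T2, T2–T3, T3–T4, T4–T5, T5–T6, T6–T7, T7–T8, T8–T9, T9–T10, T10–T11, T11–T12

No — vertex 1 appears in no bag.

A tree decomposition must satisfy three properties: every vertex lies in some bag; for every edge, both endpoints lie together in some bag; and for every vertex, the bags containing it form a connected subtree. Here vertex 1 appears in no bag, so the decomposition is invalid.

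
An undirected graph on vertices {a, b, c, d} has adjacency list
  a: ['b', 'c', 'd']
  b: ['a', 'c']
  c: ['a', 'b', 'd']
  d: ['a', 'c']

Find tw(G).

A width-2 tree decomposition is:
Bags: B1 = {a, b, c}  B2 = {a, c, d}
Tree: B1–B2
The largest bag has 3 vertices, giving width 2; this decomposition certifies tw(G) ≤ 2. Conversely, {a, c, d} is a clique of size 3, and the vertices of any clique must share a bag in every tree decomposition; so some bag has ≥ 3 vertices and tw(G) ≥ 2. Combining the bounds, tw(G) = 2.

2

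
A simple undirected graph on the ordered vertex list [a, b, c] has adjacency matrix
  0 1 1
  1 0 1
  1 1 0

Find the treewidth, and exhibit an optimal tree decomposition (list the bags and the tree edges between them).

With just one bag of size 3, the width is 3 − 1 = 2, so tw(G) ≤ 2. Conversely, {a, b, c} is a clique of size 3, and the vertices of any clique must share a bag in every tree decomposition; so some bag has ≥ 3 vertices and tw(G) ≥ 2. The upper and lower bounds meet at 2, so that is the treewidth.

Treewidth 2.
One such decomposition:
Bags: B1 = {a, b, c}
Tree: (single bag)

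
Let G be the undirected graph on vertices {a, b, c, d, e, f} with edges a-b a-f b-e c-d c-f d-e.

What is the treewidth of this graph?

A width-2 tree decomposition is:
Bags: B1 = {a, b, e}  B2 = {a, d, e}  B3 = {a, c, d}  B4 = {a, c, f}
Tree: B1–B2, B2–B3, B3–B4
Every bag has size at most 3, so the width is 3 − 1 = 2 and tw(G) ≤ 2. Since a–b–e–d–c–f–a is a cycle in G, G is not acyclic. Forests are exactly the graphs of treewidth ≤ 1, so tw(G) ≥ 2. Combining the bounds, tw(G) = 2.

2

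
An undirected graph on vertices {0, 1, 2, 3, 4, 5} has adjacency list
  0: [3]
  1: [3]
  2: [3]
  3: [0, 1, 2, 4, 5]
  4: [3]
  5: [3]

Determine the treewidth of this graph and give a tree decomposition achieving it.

Treewidth 1.
Bags: B1 = {0, 3}  B2 = {3, 5}  B3 = {1, 3}  B4 = {3, 4}  B5 = {2, 3}
Tree: B1–B2, B1–B3, B1–B4, B3–B5

Every bag has size at most 2, so the width is 2 − 1 = 1 and tw(G) ≤ 1. G has an edge, so its treewidth is at least 1. Hence tw(G) = 1 exactly.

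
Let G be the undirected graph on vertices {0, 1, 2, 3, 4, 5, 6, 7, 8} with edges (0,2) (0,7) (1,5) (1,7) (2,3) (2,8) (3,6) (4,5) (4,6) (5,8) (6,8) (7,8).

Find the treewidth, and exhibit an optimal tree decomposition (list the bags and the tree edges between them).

Treewidth 3.
One such decomposition:
Bags: B1 = {0, 2, 3, 6}  B2 = {0, 2, 6, 8}  B3 = {0, 6, 7, 8}  B4 = {4, 6, 7, 8}  B5 = {4, 5, 7, 8}  B6 = {1, 4, 5, 7}
Tree: B1–B2, B2–B3, B3–B4, B4–B5, B5–B6

The largest bag has 4 vertices, giving width 3; this decomposition certifies tw(G) ≤ 3. For the lower bound: the 4 vertex sets {0,2,3}, {6}, {8}, {1,4,5,7} are disjoint, each induces a connected subgraph, and every pair is joined by at least one edge of G. Contracting each set to a single vertex therefore yields K_{4} as a minor, and since treewidth is minor-monotone, tw(G) ≥ tw(K_{4}) = 3. Hence tw(G) = 3 exactly.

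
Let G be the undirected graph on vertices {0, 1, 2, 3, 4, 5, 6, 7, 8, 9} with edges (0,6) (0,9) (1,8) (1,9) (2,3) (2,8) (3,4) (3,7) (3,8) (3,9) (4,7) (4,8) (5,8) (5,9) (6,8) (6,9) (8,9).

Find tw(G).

A width-2 tree decomposition is:
Bags: B1 = {3, 8, 9}  B2 = {6, 8, 9}  B3 = {2, 3, 8}  B4 = {0, 6, 9}  B5 = {3, 4, 8}  B6 = {1, 8, 9}  B7 = {5, 8, 9}  B8 = {3, 4, 7}
Tree: B1–B2, B1–B3, B2–B4, B3–B5, B2–B6, B1–B7, B5–B8
Every bag has size at most 3, so the width is 3 − 1 = 2 and tw(G) ≤ 2. For the lower bound, the 3 vertices {0, 6, 9} are pairwise adjacent, and any tree decomposition puts a clique entirely inside one bag — forcing width ≥ 2. The upper and lower bounds meet at 2, so that is the treewidth.

2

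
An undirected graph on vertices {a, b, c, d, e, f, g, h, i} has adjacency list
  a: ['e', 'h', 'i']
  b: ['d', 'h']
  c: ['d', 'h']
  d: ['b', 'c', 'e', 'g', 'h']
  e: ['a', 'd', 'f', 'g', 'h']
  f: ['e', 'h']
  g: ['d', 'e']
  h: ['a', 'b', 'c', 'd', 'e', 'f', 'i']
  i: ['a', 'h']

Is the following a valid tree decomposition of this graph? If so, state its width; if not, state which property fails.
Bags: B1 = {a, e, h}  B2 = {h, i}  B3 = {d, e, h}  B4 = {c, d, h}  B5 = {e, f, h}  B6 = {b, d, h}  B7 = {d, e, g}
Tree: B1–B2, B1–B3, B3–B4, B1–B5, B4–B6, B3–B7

A tree decomposition must satisfy three properties: every vertex lies in some bag; for every edge, both endpoints lie together in some bag; and for every vertex, the bags containing it form a connected subtree. Here edge (a,i) lies in no bag, so the decomposition is invalid.

No — edge (a,i) lies in no bag.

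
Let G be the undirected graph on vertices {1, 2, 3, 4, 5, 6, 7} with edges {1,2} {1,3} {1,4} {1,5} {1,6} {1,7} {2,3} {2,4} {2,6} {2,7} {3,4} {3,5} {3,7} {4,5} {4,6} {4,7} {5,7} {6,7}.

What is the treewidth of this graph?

4

A width-4 tree decomposition is:
Bags: B1 = {1, 3, 4, 5, 7}  B2 = {1, 2, 3, 4, 7}  B3 = {1, 2, 4, 6, 7}
Tree: B1–B2, B2–B3
Each bag holds 5 vertices, so the decomposition has width 4, which upper-bounds the treewidth. Conversely, {1, 2, 3, 4, 7} is a clique of size 5, and the vertices of any clique must share a bag in every tree decomposition; so some bag has ≥ 5 vertices and tw(G) ≥ 4. The upper and lower bounds meet at 4, so that is the treewidth.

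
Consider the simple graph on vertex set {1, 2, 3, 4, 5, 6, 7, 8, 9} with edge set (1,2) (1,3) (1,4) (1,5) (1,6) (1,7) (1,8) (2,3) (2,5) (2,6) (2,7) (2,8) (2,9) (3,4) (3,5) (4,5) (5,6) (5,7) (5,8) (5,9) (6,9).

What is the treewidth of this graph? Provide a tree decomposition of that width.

The largest bag has 4 vertices, giving width 3; this decomposition certifies tw(G) ≤ 3. Conversely, {1, 2, 5, 8} is a clique of size 4, and the vertices of any clique must share a bag in every tree decomposition; so some bag has ≥ 4 vertices and tw(G) ≥ 3. Combining the bounds, tw(G) = 3.

Treewidth 3.
One optimal decomposition is:
Bags: B1 = {1, 2, 5, 6}  B2 = {2, 5, 6, 9}  B3 = {1, 2, 5, 7}  B4 = {1, 2, 5, 8}  B5 = {1, 2, 3, 5}  B6 = {1, 3, 4, 5}
Tree: B1–B2, B1–B3, B1–B4, B3–B5, B5–B6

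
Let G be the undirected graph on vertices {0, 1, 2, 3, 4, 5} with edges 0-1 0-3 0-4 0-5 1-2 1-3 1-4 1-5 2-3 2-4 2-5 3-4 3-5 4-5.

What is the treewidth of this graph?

A width-4 tree decomposition is:
Bags: B1 = {1, 2, 3, 4, 5}  B2 = {0, 1, 3, 4, 5}
Tree: B1–B2
Every bag has size at most 5, so the width is 5 − 1 = 4 and tw(G) ≤ 4. For the lower bound, the 5 vertices {0, 1, 3, 4, 5} are pairwise adjacent, and any tree decomposition puts a clique entirely inside one bag — forcing width ≥ 4. Hence tw(G) = 4 exactly.

4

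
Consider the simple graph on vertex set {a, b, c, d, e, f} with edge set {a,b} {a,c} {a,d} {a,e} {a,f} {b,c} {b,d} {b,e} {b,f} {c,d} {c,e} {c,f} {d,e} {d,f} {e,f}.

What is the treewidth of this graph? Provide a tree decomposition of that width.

A single bag containing all 6 vertices is trivially a valid decomposition of width 5. On the other hand G contains the 6-clique {a, b, c, d, e, f}. A clique must lie in a single bag of any decomposition, so no decomposition can have width below 5. The upper and lower bounds meet at 5, so that is the treewidth.

Treewidth 5.
One optimal decomposition is:
Bags: B1 = {a, b, c, d, e, f}
Tree: (single bag)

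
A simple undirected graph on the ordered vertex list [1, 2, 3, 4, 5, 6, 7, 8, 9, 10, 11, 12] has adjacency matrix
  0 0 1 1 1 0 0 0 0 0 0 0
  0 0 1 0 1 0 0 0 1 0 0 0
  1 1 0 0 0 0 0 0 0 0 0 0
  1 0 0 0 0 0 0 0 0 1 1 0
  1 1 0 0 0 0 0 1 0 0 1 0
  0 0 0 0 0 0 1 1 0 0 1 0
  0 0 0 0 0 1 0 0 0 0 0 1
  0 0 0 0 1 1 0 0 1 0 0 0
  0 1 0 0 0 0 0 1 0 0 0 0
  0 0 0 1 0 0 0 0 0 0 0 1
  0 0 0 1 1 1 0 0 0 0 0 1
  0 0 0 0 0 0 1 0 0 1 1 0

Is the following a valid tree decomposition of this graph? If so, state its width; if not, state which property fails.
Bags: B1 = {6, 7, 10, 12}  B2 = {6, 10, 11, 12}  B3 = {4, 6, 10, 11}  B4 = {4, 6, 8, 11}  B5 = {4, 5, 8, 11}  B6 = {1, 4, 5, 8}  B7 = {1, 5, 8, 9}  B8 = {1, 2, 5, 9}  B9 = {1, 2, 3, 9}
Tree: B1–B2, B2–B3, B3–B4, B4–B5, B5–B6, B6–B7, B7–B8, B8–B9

Yes; width 3.

Every vertex of G appears in some bag (union = {1, 2, 3, 4, 5, 6, 7, 8, 9, 10, 11, 12}); every edge is covered by a bag; and for each vertex v the set of bags containing v is connected in the bag tree. The decomposition is therefore valid. The largest bag has 4 vertices, so the width is 3.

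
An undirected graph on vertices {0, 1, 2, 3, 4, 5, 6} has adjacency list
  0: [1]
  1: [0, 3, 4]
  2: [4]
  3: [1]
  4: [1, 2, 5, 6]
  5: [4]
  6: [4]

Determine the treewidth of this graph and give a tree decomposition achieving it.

Treewidth 1.
One such decomposition:
Bags: B1 = {1, 3}  B2 = {1, 4}  B3 = {0, 1}  B4 = {4, 6}  B5 = {2, 4}  B6 = {4, 5}
Tree: B1–B2, B1–B3, B2–B4, B4–B5, B4–B6

The largest bag has 2 vertices, giving width 1; this decomposition certifies tw(G) ≤ 1. G has an edge, so its treewidth is at least 1. Combining the bounds, tw(G) = 1.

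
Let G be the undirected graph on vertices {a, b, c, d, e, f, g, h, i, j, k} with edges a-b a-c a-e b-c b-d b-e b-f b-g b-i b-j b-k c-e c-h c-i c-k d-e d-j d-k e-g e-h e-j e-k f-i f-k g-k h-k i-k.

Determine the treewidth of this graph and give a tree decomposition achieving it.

Treewidth 3.
Bags: B1 = {b, c, e, k}  B2 = {b, d, e, k}  B3 = {b, c, i, k}  B4 = {b, f, i, k}  B5 = {b, d, e, j}  B6 = {b, e, g, k}  B7 = {c, e, h, k}  B8 = {a, b, c, e}
Tree: B1–B2, B1–B3, B3–B4, B2–B5, B1–B6, B1–B7, B1–B8

Each bag holds 4 vertices, so the decomposition has width 3, which upper-bounds the treewidth. For the lower bound, the 4 vertices {c, e, h, k} are pairwise adjacent, and any tree decomposition puts a clique entirely inside one bag — forcing width ≥ 3. The upper and lower bounds meet at 3, so that is the treewidth.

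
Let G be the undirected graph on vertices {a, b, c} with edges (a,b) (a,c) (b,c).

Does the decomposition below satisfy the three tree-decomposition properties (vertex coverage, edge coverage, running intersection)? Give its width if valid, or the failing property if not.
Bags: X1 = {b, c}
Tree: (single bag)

No — vertex a appears in no bag.

A tree decomposition must satisfy three properties: every vertex lies in some bag; for every edge, both endpoints lie together in some bag; and for every vertex, the bags containing it form a connected subtree. Here vertex a appears in no bag, so the decomposition is invalid.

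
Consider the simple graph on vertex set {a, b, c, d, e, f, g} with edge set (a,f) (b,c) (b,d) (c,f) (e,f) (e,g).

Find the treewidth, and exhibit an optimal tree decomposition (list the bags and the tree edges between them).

Treewidth 1.
Bags: B1 = {c, f}  B2 = {b, c}  B3 = {a, f}  B4 = {e, f}  B5 = {b, d}  B6 = {e, g}
Tree: B1–B2, B1–B3, B3–B4, B2–B5, B4–B6

The largest bag has 2 vertices, giving width 1; this decomposition certifies tw(G) ≤ 1. Since G has at least one edge (e.g. c–f), it is not an edgeless graph, so tw(G) ≥ 1. Hence tw(G) = 1 exactly.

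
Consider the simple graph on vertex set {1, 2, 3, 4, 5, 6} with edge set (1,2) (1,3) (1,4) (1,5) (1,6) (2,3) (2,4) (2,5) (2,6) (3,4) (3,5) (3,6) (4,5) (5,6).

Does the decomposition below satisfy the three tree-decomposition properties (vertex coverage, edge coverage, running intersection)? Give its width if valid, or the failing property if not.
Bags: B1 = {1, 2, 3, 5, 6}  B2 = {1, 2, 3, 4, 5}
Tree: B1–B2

Checking the three conditions: (i) the bags cover all of {1, 2, 3, 4, 5, 6}; (ii) for each edge, some bag contains both endpoints; (iii) the bags containing any fixed vertex form a subtree. All hold, so the decomposition is valid with width 5 − 1 = 4.

Yes; width 4.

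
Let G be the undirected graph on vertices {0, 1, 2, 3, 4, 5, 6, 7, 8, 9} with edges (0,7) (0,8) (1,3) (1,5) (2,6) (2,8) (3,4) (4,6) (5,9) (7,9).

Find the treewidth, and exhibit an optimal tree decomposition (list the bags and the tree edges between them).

Treewidth 2.
Bags: B1 = {0, 7, 9}  B2 = {0, 5, 9}  B3 = {0, 1, 5}  B4 = {0, 1, 3}  B5 = {0, 3, 4}  B6 = {0, 4, 6}  B7 = {0, 2, 6}  B8 = {0, 2, 8}
Tree: B1–B2, B2–B3, B3–B4, B4–B5, B5–B6, B6–B7, B7–B8

The largest bag has 3 vertices, giving width 2; this decomposition certifies tw(G) ≤ 2. Since 0–7–9–5–1–3–4–6–2–8–0 is a cycle in G, G is not acyclic. Forests are exactly the graphs of treewidth ≤ 1, so tw(G) ≥ 2. Therefore the treewidth is 2.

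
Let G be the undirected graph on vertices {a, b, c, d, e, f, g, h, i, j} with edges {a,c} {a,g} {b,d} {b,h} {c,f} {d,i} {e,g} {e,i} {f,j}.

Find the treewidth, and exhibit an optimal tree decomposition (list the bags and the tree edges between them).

Treewidth 1.
Bags: B1 = {f, j}  B2 = {c, f}  B3 = {a, c}  B4 = {a, g}  B5 = {e, g}  B6 = {e, i}  B7 = {d, i}  B8 = {b, d}  B9 = {b, h}
Tree: B1–B2, B2–B3, B3–B4, B4–B5, B5–B6, B6–B7, B7–B8, B8–B9

Every bag has size at most 2, so the width is 2 − 1 = 1 and tw(G) ≤ 1. G has an edge, so its treewidth is at least 1. Combining the bounds, tw(G) = 1.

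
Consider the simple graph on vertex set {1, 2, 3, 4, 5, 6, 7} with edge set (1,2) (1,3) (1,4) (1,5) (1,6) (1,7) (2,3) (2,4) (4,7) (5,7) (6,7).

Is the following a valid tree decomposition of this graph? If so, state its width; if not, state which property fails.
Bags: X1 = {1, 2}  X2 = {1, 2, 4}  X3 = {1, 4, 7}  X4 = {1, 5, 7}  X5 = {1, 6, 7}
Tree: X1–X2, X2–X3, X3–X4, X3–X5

No — vertex 3 appears in no bag.

A tree decomposition must satisfy three properties: every vertex lies in some bag; for every edge, both endpoints lie together in some bag; and for every vertex, the bags containing it form a connected subtree. Here vertex 3 appears in no bag, so the decomposition is invalid.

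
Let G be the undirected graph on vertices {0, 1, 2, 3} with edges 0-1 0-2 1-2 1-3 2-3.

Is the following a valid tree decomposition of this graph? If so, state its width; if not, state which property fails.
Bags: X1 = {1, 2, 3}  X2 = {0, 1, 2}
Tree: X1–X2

Yes; width 2.

Vertex coverage: the bags together contain {0, 1, 2, 3}, the full vertex set. Edge coverage: each edge of G has both endpoints in at least one bag. Running intersection: for every vertex, the bags containing it form a connected subtree. All three properties hold, so this is a valid tree decomposition of width max|bag| − 1 = 2, and hence tw(G) ≤ 2.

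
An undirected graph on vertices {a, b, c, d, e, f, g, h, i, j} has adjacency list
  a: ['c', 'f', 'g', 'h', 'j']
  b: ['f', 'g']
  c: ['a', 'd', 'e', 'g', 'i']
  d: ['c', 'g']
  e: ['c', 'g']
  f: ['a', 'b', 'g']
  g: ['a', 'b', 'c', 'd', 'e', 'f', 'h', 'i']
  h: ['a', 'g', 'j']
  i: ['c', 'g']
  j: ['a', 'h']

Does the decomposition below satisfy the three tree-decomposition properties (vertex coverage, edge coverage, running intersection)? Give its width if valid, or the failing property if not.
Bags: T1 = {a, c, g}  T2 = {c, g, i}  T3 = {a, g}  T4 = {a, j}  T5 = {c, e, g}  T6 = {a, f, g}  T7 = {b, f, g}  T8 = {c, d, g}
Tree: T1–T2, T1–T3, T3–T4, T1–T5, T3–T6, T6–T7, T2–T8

A tree decomposition must satisfy three properties: every vertex lies in some bag; for every edge, both endpoints lie together in some bag; and for every vertex, the bags containing it form a connected subtree. Here vertex h appears in no bag, so the decomposition is invalid.

No — vertex h appears in no bag.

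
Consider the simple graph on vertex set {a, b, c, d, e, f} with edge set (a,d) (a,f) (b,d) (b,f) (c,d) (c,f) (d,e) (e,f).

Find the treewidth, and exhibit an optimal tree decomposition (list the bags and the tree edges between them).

Treewidth 2.
One such decomposition:
Bags: B1 = {b, d, f}  B2 = {d, e, f}  B3 = {c, d, f}  B4 = {a, d, f}
Tree: B1–B2, B2–B3, B3–B4

Every bag has size at most 3, so the width is 3 − 1 = 2 and tw(G) ≤ 2. Since d–b–f–e–d is a cycle in G, G is not acyclic. Forests are exactly the graphs of treewidth ≤ 1, so tw(G) ≥ 2. The upper and lower bounds meet at 2, so that is the treewidth.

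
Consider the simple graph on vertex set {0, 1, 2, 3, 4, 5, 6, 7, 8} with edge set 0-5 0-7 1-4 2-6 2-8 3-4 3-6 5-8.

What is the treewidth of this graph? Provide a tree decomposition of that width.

Every bag has size at most 2, so the width is 2 − 1 = 1 and tw(G) ≤ 1. Since G has at least one edge (e.g. 7–0), it is not an edgeless graph, so tw(G) ≥ 1. Therefore the treewidth is 1.

Treewidth 1.
Bags: B1 = {0, 7}  B2 = {0, 5}  B3 = {5, 8}  B4 = {2, 8}  B5 = {2, 6}  B6 = {3, 6}  B7 = {3, 4}  B8 = {1, 4}
Tree: B1–B2, B2–B3, B3–B4, B4–B5, B5–B6, B6–B7, B7–B8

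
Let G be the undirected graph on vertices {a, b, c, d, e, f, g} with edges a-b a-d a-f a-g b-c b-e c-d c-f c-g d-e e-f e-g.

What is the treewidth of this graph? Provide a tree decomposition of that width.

Each bag holds 4 vertices, so the decomposition has width 3, which upper-bounds the treewidth. For the lower bound: the 4 vertex sets {a,f}, {b,e}, {c}, {d} are disjoint, each induces a connected subgraph, and every pair is joined by at least one edge of G. Contracting each set to a single vertex therefore yields K_{4} as a minor, and since treewidth is minor-monotone, tw(G) ≥ tw(K_{4}) = 3. The upper and lower bounds meet at 3, so that is the treewidth.

Treewidth 3.
One optimal decomposition is:
Bags: B1 = {a, c, e, f}  B2 = {a, b, c, e}  B3 = {a, c, d, e}  B4 = {a, c, e, g}
Tree: B1–B2, B2–B3, B3–B4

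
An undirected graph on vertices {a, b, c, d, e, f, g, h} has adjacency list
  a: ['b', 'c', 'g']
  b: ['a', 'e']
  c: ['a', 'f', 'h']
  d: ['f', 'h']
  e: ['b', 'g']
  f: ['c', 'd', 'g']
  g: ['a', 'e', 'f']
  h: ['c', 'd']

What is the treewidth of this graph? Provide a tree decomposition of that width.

Each bag holds 3 vertices, so the decomposition has width 2, which upper-bounds the treewidth. For the lower bound, G contains the cycle d–h–c–f–d, so G is not a forest; only forests have treewidth ≤ 1, hence tw(G) ≥ 2. Combining the bounds, tw(G) = 2.

Treewidth 2.
Bags: B1 = {d, f, h}  B2 = {c, f, h}  B3 = {c, f, g}  B4 = {a, c, g}  B5 = {a, e, g}  B6 = {a, b, e}
Tree: B1–B2, B2–B3, B3–B4, B4–B5, B5–B6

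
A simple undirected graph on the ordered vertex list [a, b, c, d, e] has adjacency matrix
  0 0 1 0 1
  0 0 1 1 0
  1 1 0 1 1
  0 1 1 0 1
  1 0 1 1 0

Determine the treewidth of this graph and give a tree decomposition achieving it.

The largest bag has 3 vertices, giving width 2; this decomposition certifies tw(G) ≤ 2. For the lower bound, the 3 vertices {c, d, e} are pairwise adjacent, and any tree decomposition puts a clique entirely inside one bag — forcing width ≥ 2. Hence tw(G) = 2 exactly.

Treewidth 2.
One optimal decomposition is:
Bags: B1 = {b, c, d}  B2 = {c, d, e}  B3 = {a, c, e}
Tree: B1–B2, B2–B3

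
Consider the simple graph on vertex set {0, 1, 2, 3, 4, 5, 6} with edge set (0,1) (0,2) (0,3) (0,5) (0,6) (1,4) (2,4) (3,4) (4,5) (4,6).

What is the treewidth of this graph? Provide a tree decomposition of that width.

Every bag has size at most 3, so the width is 3 − 1 = 2 and tw(G) ≤ 2. For the lower bound, G contains the cycle 4–5–0–6–4, so G is not a forest; only forests have treewidth ≤ 1, hence tw(G) ≥ 2. Therefore the treewidth is 2.

Treewidth 2.
One optimal decomposition is:
Bags: B1 = {0, 4, 5}  B2 = {0, 4, 6}  B3 = {0, 2, 4}  B4 = {0, 3, 4}  B5 = {0, 1, 4}
Tree: B1–B2, B2–B3, B3–B4, B4–B5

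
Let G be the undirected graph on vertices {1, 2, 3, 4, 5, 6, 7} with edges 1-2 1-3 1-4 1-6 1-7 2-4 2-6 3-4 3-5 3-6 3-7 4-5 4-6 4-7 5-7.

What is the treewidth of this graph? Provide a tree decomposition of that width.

Treewidth 3.
One optimal decomposition is:
Bags: B1 = {1, 3, 4, 6}  B2 = {1, 2, 4, 6}  B3 = {1, 3, 4, 7}  B4 = {3, 4, 5, 7}
Tree: B1–B2, B1–B3, B3–B4

Every bag has size at most 4, so the width is 4 − 1 = 3 and tw(G) ≤ 3. Conversely, {1, 2, 4, 6} is a clique of size 4, and the vertices of any clique must share a bag in every tree decomposition; so some bag has ≥ 4 vertices and tw(G) ≥ 3. Therefore the treewidth is 3.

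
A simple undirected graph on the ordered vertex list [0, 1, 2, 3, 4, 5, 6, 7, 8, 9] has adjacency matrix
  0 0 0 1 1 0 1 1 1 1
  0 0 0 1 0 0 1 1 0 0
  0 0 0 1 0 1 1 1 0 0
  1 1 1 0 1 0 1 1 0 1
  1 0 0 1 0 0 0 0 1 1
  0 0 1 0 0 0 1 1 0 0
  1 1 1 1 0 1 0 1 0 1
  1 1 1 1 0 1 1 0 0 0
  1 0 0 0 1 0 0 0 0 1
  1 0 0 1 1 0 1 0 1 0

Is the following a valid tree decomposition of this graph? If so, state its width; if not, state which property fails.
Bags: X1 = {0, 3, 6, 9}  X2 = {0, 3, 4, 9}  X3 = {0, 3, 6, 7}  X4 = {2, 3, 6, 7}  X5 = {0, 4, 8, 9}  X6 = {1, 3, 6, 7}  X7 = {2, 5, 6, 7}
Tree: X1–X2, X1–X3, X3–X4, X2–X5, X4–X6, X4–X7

Yes; width 3.

Every vertex of G appears in some bag (union = {0, 1, 2, 3, 4, 5, 6, 7, 8, 9}); every edge is covered by a bag; and for each vertex v the set of bags containing v is connected in the bag tree. The decomposition is therefore valid. The largest bag has 4 vertices, so the width is 3.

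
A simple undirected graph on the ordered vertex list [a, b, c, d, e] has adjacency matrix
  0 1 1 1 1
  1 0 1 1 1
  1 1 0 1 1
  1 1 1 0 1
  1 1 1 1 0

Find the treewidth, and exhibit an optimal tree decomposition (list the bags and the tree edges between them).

Treewidth 4.
Bags: B1 = {a, b, c, d, e}
Tree: (single bag)

A single bag containing all 5 vertices is trivially a valid decomposition of width 4. On the other hand G contains the 5-clique {a, b, c, d, e}. A clique must lie in a single bag of any decomposition, so no decomposition can have width below 4. Hence tw(G) = 4 exactly.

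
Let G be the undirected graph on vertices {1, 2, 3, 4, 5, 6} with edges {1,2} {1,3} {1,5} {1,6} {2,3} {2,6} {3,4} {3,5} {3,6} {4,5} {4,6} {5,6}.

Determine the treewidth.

A width-3 tree decomposition is:
Bags: B1 = {3, 4, 5, 6}  B2 = {1, 3, 5, 6}  B3 = {1, 2, 3, 6}
Tree: B1–B2, B2–B3
Each bag holds 4 vertices, so the decomposition has width 3, which upper-bounds the treewidth. On the other hand G contains the 4-clique {1, 2, 3, 6}. A clique must lie in a single bag of any decomposition, so no decomposition can have width below 3. Therefore the treewidth is 3.

3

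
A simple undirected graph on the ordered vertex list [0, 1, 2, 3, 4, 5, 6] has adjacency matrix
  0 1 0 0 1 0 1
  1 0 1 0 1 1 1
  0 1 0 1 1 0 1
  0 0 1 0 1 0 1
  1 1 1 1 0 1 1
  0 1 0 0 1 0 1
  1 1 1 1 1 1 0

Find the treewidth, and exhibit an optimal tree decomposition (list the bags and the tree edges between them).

Every bag has size at most 4, so the width is 4 − 1 = 3 and tw(G) ≤ 3. Conversely, {0, 1, 4, 6} is a clique of size 4, and the vertices of any clique must share a bag in every tree decomposition; so some bag has ≥ 4 vertices and tw(G) ≥ 3. Combining the bounds, tw(G) = 3.

Treewidth 3.
Bags: B1 = {1, 4, 5, 6}  B2 = {1, 2, 4, 6}  B3 = {0, 1, 4, 6}  B4 = {2, 3, 4, 6}
Tree: B1–B2, B2–B3, B2–B4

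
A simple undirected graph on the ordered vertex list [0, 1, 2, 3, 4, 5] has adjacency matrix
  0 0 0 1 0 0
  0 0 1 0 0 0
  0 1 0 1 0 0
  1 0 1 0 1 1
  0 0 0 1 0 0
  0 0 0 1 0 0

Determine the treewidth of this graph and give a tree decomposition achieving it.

Treewidth 1.
Bags: B1 = {3, 4}  B2 = {2, 3}  B3 = {3, 5}  B4 = {1, 2}  B5 = {0, 3}
Tree: B1–B2, B1–B3, B2–B4, B3–B5

Each bag holds 2 vertices, so the decomposition has width 1, which upper-bounds the treewidth. Any graph with an edge has treewidth ≥ 1, and G has the edge 3–4. Hence tw(G) = 1 exactly.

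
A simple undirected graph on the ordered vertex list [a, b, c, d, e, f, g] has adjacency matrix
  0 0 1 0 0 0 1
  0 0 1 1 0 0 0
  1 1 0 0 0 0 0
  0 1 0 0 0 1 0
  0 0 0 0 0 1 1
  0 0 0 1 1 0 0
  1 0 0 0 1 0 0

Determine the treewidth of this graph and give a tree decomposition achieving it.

The largest bag has 3 vertices, giving width 2; this decomposition certifies tw(G) ≤ 2. Since a–g–e–f–d–b–c–a is a cycle in G, G is not acyclic. Forests are exactly the graphs of treewidth ≤ 1, so tw(G) ≥ 2. Therefore the treewidth is 2.

Treewidth 2.
One such decomposition:
Bags: B1 = {a, e, g}  B2 = {a, e, f}  B3 = {a, d, f}  B4 = {a, b, d}  B5 = {a, b, c}
Tree: B1–B2, B2–B3, B3–B4, B4–B5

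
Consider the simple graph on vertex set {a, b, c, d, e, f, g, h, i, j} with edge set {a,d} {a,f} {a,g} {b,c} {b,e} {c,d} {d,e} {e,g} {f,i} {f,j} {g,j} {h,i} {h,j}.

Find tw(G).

A width-2 tree decomposition is:
Bags: B1 = {b, c, d}  B2 = {b, d, e}  B3 = {a, d, e}  B4 = {a, e, g}  B5 = {a, f, g}  B6 = {f, g, j}  B7 = {f, i, j}  B8 = {h, i, j}
Tree: B1–B2, B2–B3, B3–B4, B4–B5, B5–B6, B6–B7, B7–B8
The largest bag has 3 vertices, giving width 2; this decomposition certifies tw(G) ≤ 2. The edges c–b–e–d–c form a cycle, so G is not a tree and its treewidth is at least 2. The upper and lower bounds meet at 2, so that is the treewidth.

2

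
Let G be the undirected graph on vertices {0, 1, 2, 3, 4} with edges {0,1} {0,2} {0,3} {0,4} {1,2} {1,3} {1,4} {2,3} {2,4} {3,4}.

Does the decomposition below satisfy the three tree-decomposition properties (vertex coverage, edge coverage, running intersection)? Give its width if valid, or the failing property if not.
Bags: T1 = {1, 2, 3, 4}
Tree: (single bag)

A tree decomposition must satisfy three properties: every vertex lies in some bag; for every edge, both endpoints lie together in some bag; and for every vertex, the bags containing it form a connected subtree. Here vertex 0 appears in no bag, so the decomposition is invalid.

No — vertex 0 appears in no bag.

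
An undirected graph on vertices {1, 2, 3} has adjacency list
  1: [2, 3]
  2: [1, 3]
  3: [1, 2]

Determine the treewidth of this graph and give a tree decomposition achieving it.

Treewidth 2.
Bags: B1 = {1, 2, 3}
Tree: (single bag)

With just one bag of size 3, the width is 3 − 1 = 2, so tw(G) ≤ 2. For the lower bound, the 3 vertices {1, 2, 3} are pairwise adjacent, and any tree decomposition puts a clique entirely inside one bag — forcing width ≥ 2. Combining the bounds, tw(G) = 2.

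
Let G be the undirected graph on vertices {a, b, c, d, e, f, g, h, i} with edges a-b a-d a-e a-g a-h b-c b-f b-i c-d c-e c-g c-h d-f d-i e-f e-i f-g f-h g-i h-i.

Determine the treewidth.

4

A width-4 tree decomposition is:
Bags: B1 = {a, c, f, g, i}  B2 = {a, c, d, f, i}  B3 = {a, c, f, h, i}  B4 = {a, b, c, f, i}  B5 = {a, c, e, f, i}
Tree: B1–B2, B2–B3, B3–B4, B4–B5
The largest bag has 5 vertices, giving width 4; this decomposition certifies tw(G) ≤ 4. For the lower bound: the 5 vertex sets {f,g}, {d,i}, {c,h}, {a}, {b} are disjoint, each induces a connected subgraph, and every pair is joined by at least one edge of G. Contracting each set to a single vertex therefore yields K_{5} as a minor, and since treewidth is minor-monotone, tw(G) ≥ tw(K_{5}) = 4. The upper and lower bounds meet at 4, so that is the treewidth.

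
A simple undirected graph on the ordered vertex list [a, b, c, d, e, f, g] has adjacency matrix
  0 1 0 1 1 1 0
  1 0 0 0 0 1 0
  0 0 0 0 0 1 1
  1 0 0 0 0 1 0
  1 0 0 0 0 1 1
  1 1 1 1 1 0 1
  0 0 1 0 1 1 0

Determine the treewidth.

2

A width-2 tree decomposition is:
Bags: B1 = {e, f, g}  B2 = {a, e, f}  B3 = {a, d, f}  B4 = {c, f, g}  B5 = {a, b, f}
Tree: B1–B2, B2–B3, B1–B4, B2–B5
Each bag holds 3 vertices, so the decomposition has width 2, which upper-bounds the treewidth. On the other hand G contains the 3-clique {e, f, g}. A clique must lie in a single bag of any decomposition, so no decomposition can have width below 2. The upper and lower bounds meet at 2, so that is the treewidth.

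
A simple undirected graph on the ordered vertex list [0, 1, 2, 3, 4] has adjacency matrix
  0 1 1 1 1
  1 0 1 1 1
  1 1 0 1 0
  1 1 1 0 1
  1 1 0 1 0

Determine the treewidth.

A width-3 tree decomposition is:
Bags: B1 = {0, 1, 2, 3}  B2 = {0, 1, 3, 4}
Tree: B1–B2
Each bag holds 4 vertices, so the decomposition has width 3, which upper-bounds the treewidth. Conversely, {0, 1, 2, 3} is a clique of size 4, and the vertices of any clique must share a bag in every tree decomposition; so some bag has ≥ 4 vertices and tw(G) ≥ 3. Combining the bounds, tw(G) = 3.

3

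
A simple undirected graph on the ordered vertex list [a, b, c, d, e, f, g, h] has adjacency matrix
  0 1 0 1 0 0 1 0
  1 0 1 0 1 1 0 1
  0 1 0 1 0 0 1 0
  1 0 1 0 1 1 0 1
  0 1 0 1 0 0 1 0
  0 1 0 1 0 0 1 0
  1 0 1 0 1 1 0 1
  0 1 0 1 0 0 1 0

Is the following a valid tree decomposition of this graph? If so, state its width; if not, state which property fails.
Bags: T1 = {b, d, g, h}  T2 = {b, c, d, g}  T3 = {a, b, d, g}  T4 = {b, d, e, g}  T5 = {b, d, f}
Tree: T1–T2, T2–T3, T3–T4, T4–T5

No — edge (g,f) lies in no bag.

A tree decomposition must satisfy three properties: every vertex lies in some bag; for every edge, both endpoints lie together in some bag; and for every vertex, the bags containing it form a connected subtree. Here edge (g,f) lies in no bag, so the decomposition is invalid.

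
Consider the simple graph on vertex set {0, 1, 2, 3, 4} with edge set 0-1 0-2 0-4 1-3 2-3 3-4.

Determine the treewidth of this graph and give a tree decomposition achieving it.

Every bag has size at most 3, so the width is 3 − 1 = 2 and tw(G) ≤ 2. The edges 1–0–2–3–1 form a cycle, so G is not a tree and its treewidth is at least 2. The upper and lower bounds meet at 2, so that is the treewidth.

Treewidth 2.
One optimal decomposition is:
Bags: B1 = {0, 1, 3}  B2 = {0, 2, 3}  B3 = {0, 3, 4}
Tree: B1–B2, B2–B3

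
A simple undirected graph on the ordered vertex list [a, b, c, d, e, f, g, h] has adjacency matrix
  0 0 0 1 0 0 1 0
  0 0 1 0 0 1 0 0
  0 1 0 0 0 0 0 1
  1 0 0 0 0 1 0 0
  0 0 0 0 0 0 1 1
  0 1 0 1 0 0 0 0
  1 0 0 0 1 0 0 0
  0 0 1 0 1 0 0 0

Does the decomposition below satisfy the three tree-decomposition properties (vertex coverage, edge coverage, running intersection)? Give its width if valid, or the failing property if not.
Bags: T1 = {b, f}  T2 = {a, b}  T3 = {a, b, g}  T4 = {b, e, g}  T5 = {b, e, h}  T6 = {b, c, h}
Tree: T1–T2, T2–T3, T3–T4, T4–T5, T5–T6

A tree decomposition must satisfy three properties: every vertex lies in some bag; for every edge, both endpoints lie together in some bag; and for every vertex, the bags containing it form a connected subtree. Here vertex d appears in no bag, so the decomposition is invalid.

No — vertex d appears in no bag.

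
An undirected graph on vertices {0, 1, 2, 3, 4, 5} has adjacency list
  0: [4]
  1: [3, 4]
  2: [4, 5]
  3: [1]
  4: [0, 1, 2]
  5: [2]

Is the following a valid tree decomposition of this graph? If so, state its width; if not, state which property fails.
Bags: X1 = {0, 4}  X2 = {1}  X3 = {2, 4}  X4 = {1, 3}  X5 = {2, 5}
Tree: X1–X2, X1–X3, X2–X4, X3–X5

A tree decomposition must satisfy three properties: every vertex lies in some bag; for every edge, both endpoints lie together in some bag; and for every vertex, the bags containing it form a connected subtree. Here edge (4,1) lies in no bag, so the decomposition is invalid.

No — edge (4,1) lies in no bag.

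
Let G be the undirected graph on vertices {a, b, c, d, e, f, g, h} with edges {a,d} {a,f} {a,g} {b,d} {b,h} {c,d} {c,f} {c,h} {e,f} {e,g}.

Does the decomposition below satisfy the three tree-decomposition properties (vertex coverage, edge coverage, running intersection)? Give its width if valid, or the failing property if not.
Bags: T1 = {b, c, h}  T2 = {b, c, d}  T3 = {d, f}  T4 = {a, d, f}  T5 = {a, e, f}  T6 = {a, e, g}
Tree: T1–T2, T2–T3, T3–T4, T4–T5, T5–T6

No — edge (c,f) lies in no bag.

A tree decomposition must satisfy three properties: every vertex lies in some bag; for every edge, both endpoints lie together in some bag; and for every vertex, the bags containing it form a connected subtree. Here edge (c,f) lies in no bag, so the decomposition is invalid.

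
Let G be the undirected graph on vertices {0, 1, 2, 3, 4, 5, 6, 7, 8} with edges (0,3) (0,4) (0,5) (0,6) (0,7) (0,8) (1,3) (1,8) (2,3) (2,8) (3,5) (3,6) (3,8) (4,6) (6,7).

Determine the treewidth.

A width-2 tree decomposition is:
Bags: B1 = {0, 3, 6}  B2 = {0, 3, 5}  B3 = {0, 4, 6}  B4 = {0, 6, 7}  B5 = {0, 3, 8}  B6 = {1, 3, 8}  B7 = {2, 3, 8}
Tree: B1–B2, B1–B3, B1–B4, B2–B5, B5–B6, B5–B7
Every bag has size at most 3, so the width is 3 − 1 = 2 and tw(G) ≤ 2. For the lower bound, the 3 vertices {0, 3, 8} are pairwise adjacent, and any tree decomposition puts a clique entirely inside one bag — forcing width ≥ 2. Hence tw(G) = 2 exactly.

2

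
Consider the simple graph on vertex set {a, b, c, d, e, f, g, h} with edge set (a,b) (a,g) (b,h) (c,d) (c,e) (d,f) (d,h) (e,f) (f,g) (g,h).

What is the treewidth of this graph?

2

A width-2 tree decomposition is:
Bags: B1 = {a, b, g}  B2 = {b, g, h}  B3 = {f, g, h}  B4 = {d, f, h}  B5 = {d, e, f}  B6 = {c, d, e}
Tree: B1–B2, B2–B3, B3–B4, B4–B5, B5–B6
Every bag has size at most 3, so the width is 3 − 1 = 2 and tw(G) ≤ 2. The edges a–b–h–g–a form a cycle, so G is not a tree and its treewidth is at least 2. Therefore the treewidth is 2.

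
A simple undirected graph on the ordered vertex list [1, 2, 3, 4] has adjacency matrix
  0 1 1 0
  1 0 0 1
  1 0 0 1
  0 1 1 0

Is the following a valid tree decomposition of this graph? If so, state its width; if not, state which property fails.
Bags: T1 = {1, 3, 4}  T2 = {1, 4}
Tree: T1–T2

No — vertex 2 appears in no bag.

A tree decomposition must satisfy three properties: every vertex lies in some bag; for every edge, both endpoints lie together in some bag; and for every vertex, the bags containing it form a connected subtree. Here vertex 2 appears in no bag, so the decomposition is invalid.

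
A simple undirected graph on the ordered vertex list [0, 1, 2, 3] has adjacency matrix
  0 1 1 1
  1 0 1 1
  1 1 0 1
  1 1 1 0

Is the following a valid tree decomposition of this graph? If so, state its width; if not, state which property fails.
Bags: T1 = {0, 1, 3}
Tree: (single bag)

No — vertex 2 appears in no bag.

A tree decomposition must satisfy three properties: every vertex lies in some bag; for every edge, both endpoints lie together in some bag; and for every vertex, the bags containing it form a connected subtree. Here vertex 2 appears in no bag, so the decomposition is invalid.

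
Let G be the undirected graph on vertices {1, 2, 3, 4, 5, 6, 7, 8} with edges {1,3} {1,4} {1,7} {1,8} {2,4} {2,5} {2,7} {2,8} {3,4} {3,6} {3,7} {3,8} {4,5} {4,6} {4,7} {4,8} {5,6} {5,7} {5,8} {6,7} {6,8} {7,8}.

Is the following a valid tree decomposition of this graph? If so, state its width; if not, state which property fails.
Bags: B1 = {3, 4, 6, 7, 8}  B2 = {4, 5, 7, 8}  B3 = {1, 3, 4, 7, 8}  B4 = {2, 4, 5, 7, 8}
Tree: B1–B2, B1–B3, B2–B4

A tree decomposition must satisfy three properties: every vertex lies in some bag; for every edge, both endpoints lie together in some bag; and for every vertex, the bags containing it form a connected subtree. Here edge (6,5) lies in no bag, so the decomposition is invalid.

No — edge (6,5) lies in no bag.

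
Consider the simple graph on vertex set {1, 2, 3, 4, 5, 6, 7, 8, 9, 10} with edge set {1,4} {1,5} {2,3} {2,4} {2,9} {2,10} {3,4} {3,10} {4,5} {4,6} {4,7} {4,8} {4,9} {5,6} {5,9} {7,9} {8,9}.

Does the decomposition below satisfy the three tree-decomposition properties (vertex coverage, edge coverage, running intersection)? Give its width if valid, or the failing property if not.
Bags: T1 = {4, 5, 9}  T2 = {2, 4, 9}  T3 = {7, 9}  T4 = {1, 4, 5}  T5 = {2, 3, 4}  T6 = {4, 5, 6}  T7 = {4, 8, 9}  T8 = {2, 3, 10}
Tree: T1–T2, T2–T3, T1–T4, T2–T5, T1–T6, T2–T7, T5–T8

No — edge (4,7) lies in no bag.

A tree decomposition must satisfy three properties: every vertex lies in some bag; for every edge, both endpoints lie together in some bag; and for every vertex, the bags containing it form a connected subtree. Here edge (4,7) lies in no bag, so the decomposition is invalid.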